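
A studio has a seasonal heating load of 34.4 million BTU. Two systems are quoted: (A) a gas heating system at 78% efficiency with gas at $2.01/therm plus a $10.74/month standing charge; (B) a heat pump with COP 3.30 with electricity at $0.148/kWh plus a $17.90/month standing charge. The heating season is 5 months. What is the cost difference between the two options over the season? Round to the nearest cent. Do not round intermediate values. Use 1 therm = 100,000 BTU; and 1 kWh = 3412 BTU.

Heat load = 34.4 × 10⁶ BTU = 34,400,000 BTU
Gas: input = 34,400,000 / 0.78 = 44,102,564 BTU = 441 therm → 441 × $2.01 = $886.46; + 5 × $10.74 standing = $940.16
Heat pump: 34,400,000 BTU / 3412 = 10,080 kWh heat; / 3.30 = 3,055 kWh in → × $0.148 = $452.17; + 5 × $17.90 standing = $541.67
Difference = |$940.16 − $541.67| = $398.50

$398.50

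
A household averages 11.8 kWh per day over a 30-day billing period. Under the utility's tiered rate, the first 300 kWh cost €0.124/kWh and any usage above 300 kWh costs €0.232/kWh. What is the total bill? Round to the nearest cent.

Usage = 11.8 kWh/day × 30 days = 354 kWh
First 300 kWh × €0.124 = €37.20
Remaining 54 kWh × €0.232 = €12.53
Total = €49.73

€49.73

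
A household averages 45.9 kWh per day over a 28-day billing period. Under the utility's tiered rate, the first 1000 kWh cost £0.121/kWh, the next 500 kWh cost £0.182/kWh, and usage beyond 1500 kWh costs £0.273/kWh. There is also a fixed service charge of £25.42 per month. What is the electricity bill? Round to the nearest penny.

£198.33

Usage = 45.9 kWh/day × 28 days = 1285.2 kWh
First 1000 kWh × £0.121 = £121.00
Next 285.2 kWh × £0.182 = £51.91
Remaining tier: 0 kWh (not reached)
Energy charge = £172.91; + service £25.42 = £198.33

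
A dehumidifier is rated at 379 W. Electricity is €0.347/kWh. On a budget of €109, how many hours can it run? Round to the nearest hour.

Energy budget = €109 / €0.347 per kWh = 314.1 kWh = 314,121 Wh
Runtime = 314,121 Wh / 379 W = 828.8 h

829 h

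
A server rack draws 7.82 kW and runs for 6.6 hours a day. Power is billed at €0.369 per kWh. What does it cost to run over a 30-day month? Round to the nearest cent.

€571.34

Energy = 7820 W × 6.6 h/day × 30 days = 1,548,360 Wh = 1,548 kWh
Cost = 1,548 kWh × €0.369/kWh = €571.34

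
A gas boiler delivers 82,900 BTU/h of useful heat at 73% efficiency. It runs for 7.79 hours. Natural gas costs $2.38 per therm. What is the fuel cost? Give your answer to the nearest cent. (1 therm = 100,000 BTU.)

Heat delivered = 82,900 BTU/h × 7.79 h = 645,791 BTU
Gas input = 645,791 / 0.73 = 884,645 BTU
= 884,645 / 100,000 = 8.846 therm
Cost = 8.846 × $2.38/therm = $21.05

$21.05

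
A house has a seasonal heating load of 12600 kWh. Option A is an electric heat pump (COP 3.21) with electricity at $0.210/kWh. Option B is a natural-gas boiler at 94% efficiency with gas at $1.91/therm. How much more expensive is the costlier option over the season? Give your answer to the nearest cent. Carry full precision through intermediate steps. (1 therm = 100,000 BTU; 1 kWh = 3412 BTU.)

$49.25

Heat load = 12600 kWh × 3412 = 42,991,200 BTU
Gas: input = 42,991,200 / 0.94 = 45,735,319 BTU = 457.4 therm → 457.4 × $1.91 = $873.54
Heat pump: 42,991,200 BTU / 3412 = 12,600 kWh heat; / 3.21 = 3,925 kWh in → × $0.210 = $824.30
Difference = |$873.54 − $824.30| = $49.25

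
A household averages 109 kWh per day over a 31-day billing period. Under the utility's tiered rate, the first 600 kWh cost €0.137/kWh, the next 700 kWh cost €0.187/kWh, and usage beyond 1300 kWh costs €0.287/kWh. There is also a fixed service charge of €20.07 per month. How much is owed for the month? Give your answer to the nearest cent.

€829.84

Usage = 109 kWh/day × 31 days = 3379 kWh
First 600 kWh × €0.137 = €82.20
Next 700 kWh × €0.187 = €130.90
Remaining 2079 kWh × €0.287 = €596.67
Energy charge = €809.77; + service €20.07 = €829.84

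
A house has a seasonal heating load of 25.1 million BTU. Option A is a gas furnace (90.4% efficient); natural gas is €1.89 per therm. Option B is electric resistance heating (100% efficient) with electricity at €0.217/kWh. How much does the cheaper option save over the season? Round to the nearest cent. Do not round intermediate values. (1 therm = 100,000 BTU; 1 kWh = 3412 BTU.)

Heat load = 25.1 × 10⁶ BTU = 25,100,000 BTU
Gas: input = 25,100,000 / 0.904 = 27,765,487 BTU = 277.7 therm → 277.7 × €1.89 = €524.77
Electric: 25,100,000 BTU / 3412 = 7,356 kWh → × €0.217 = €1,596.34
Difference = |€524.77 − €1,596.34| = €1,071.57

€1071.57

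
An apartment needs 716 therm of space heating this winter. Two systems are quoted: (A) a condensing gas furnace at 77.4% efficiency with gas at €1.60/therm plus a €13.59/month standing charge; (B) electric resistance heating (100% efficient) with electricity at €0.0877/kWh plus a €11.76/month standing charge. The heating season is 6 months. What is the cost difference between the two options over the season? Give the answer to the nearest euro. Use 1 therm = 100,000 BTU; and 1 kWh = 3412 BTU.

€349

Heat load = 716 therm × 100,000 = 71,600,000 BTU
Gas: input = 71,600,000 / 0.774 = 92,506,460 BTU = 925.1 therm → 925.1 × €1.60 = €1,480.10; + 6 × €13.59 standing = €1,561.64
Electric: 71,600,000 BTU / 3412 = 20,980 kWh → × €0.0877 = €1,840.36; + 6 × €11.76 standing = €1,910.92
Difference = |€1,561.64 − €1,910.92| = €349.28 ≈ €349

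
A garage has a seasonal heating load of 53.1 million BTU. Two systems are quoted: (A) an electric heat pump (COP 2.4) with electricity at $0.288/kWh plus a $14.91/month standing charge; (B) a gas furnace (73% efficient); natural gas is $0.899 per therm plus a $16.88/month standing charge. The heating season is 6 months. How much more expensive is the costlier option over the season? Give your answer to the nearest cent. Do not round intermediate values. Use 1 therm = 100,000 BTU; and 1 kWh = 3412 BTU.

$1201.78

Heat load = 53.1 × 10⁶ BTU = 53,100,000 BTU
Gas: input = 53,100,000 / 0.73 = 72,739,726 BTU = 727.4 therm → 727.4 × $0.899 = $653.93; + 6 × $16.88 standing = $755.21
Heat pump: 53,100,000 BTU / 3412 = 15,560 kWh heat; / 2.4 = 6,484 kWh in → × $0.288 = $1,867.53; + 6 × $14.91 standing = $1,956.99
Difference = |$755.21 − $1,956.99| = $1,201.78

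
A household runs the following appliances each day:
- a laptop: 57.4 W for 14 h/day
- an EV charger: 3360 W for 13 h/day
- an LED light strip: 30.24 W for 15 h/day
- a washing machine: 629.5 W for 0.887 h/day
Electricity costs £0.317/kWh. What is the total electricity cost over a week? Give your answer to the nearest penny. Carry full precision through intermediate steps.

£100.95

laptop: 57.4 W × 14 h × 7 d = 5,625 Wh = 5.625 kWh
EV charger: 3360 W × 13 h × 7 d = 305,760 Wh = 305.8 kWh
LED light strip: 30.24 W × 15 h × 7 d = 3,175 Wh = 3.175 kWh
washing machine: 629.5 W × 0.887 h × 7 d = 3,909 Wh = 3.909 kWh
Total energy = 5.625 + 305.8 + 3.175 + 3.909 = 318.5 kWh
Cost = 318.5 kWh × £0.317 = £100.95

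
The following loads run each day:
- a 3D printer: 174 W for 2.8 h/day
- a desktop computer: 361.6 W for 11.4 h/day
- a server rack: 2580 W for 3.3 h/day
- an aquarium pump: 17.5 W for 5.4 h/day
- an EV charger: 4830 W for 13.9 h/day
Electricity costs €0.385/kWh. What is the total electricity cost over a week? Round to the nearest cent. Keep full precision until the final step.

€216.56

3D printer: 174 W × 2.8 h × 7 d = 3,410 Wh = 3.41 kWh
desktop computer: 361.6 W × 11.4 h × 7 d = 28,856 Wh = 28.86 kWh
server rack: 2580 W × 3.3 h × 7 d = 59,598 Wh = 59.6 kWh
aquarium pump: 17.5 W × 5.4 h × 7 d = 662 Wh = 0.6615 kWh
EV charger: 4830 W × 13.9 h × 7 d = 469,959 Wh = 470 kWh
Total energy = 3.41 + 28.86 + 59.6 + 0.6615 + 470 = 562.5 kWh
Cost = 562.5 kWh × €0.385 = €216.56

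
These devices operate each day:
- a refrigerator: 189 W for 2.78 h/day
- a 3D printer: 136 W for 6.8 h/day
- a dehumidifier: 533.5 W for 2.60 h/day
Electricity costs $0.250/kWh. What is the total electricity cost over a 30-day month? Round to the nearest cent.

refrigerator: 189 W × 2.78 h × 30 d = 15,763 Wh = 15.76 kWh
3D printer: 136 W × 6.8 h × 30 d = 27,744 Wh = 27.74 kWh
dehumidifier: 533.5 W × 2.60 h × 30 d = 41,613 Wh = 41.61 kWh
Total energy = 15.76 + 27.74 + 41.61 = 85.12 kWh
Cost = 85.12 kWh × $0.250 = $21.28

$21.28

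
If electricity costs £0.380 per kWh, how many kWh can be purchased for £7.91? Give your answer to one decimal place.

£7.91 / £0.380 per kWh = 20.82 kWh

20.8 kWh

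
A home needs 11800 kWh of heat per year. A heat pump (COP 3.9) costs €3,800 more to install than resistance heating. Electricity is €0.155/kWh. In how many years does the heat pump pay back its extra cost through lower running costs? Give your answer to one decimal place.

Resistance: 11800 kWh × €0.155 = €1,829.00/yr
Heat pump: 11800 / 3.9 = 3026 kWh in → × €0.155 = €468.97/yr
Annual savings = €1,360.03
Payback = €3,800 / €1,360.03 = 2.79 years

2.8 years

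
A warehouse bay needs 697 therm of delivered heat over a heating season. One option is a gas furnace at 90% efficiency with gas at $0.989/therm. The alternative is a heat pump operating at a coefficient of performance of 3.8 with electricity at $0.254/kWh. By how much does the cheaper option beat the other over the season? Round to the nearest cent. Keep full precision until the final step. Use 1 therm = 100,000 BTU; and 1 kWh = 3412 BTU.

$599.52

Heat load = 697 therm × 100,000 = 69,700,000 BTU
Gas: input = 69,700,000 / 0.90 = 77,444,444 BTU = 774.4 therm → 774.4 × $0.989 = $765.93
Heat pump: 69,700,000 BTU / 3412 = 20,430 kWh heat; / 3.8 = 5,376 kWh in → × $0.254 = $1,365.44
Difference = |$765.93 − $1,365.44| = $599.52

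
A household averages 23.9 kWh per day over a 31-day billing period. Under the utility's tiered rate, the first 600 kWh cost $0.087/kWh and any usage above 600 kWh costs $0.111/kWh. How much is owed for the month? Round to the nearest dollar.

$68

Usage = 23.9 kWh/day × 31 days = 740.9 kWh
First 600 kWh × $0.087 = $52.20
Remaining 140.9 kWh × $0.111 = $15.64
Total = $67.84 ≈ $68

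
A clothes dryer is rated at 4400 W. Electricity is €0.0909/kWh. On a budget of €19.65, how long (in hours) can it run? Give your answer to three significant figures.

Energy budget = €19.65 / €0.0909 per kWh = 216.2 kWh = 216,172 Wh
Runtime = 216,172 Wh / 4400 W = 49.13 h

49.1 h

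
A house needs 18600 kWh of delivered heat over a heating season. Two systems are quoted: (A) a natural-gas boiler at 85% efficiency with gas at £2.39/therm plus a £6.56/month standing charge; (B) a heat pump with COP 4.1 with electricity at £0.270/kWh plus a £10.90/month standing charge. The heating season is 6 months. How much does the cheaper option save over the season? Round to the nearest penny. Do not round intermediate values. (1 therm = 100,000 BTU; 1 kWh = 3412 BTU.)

£533.52

Heat load = 18600 kWh × 3412 = 63,463,200 BTU
Gas: input = 63,463,200 / 0.85 = 74,662,588 BTU = 746.6 therm → 746.6 × £2.39 = £1,784.44; + 6 × £6.56 standing = £1,823.80
Heat pump: 63,463,200 BTU / 3412 = 18,600 kWh heat; / 4.1 = 4,537 kWh in → × £0.270 = £1,224.88; + 6 × £10.90 standing = £1,290.28
Difference = |£1,823.80 − £1,290.28| = £533.52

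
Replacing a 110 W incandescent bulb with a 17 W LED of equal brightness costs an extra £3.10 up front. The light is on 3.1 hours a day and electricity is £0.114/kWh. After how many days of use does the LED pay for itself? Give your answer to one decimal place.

Power saved = 110 − 17 = 93 W
Daily energy saved = 93 W × 3.1 h = 288.3 Wh = 0.2883 kWh
Daily savings = 0.2883 × £0.114 = £0.0329
Payback = £3.10 / £0.0329 per day = 94.32 days

94.3 days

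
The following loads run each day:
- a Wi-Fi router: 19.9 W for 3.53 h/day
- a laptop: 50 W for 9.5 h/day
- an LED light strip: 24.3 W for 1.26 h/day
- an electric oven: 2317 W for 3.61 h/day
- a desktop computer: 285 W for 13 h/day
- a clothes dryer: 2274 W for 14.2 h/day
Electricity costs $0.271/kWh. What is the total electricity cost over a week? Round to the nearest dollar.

Wi-Fi router: 19.9 W × 3.53 h × 7 d = 492 Wh = 0.4917 kWh
laptop: 50 W × 9.5 h × 7 d = 3,325 Wh = 3.325 kWh
LED light strip: 24.3 W × 1.26 h × 7 d = 214 Wh = 0.2143 kWh
electric oven: 2317 W × 3.61 h × 7 d = 58,551 Wh = 58.55 kWh
desktop computer: 285 W × 13 h × 7 d = 25,935 Wh = 25.93 kWh
clothes dryer: 2274 W × 14.2 h × 7 d = 226,036 Wh = 226 kWh
Total energy = 0.4917 + 3.325 + 0.2143 + 58.55 + 25.93 + 226 = 314.6 kWh
Cost = 314.6 kWh × $0.271 = $85.24 ≈ $85

$85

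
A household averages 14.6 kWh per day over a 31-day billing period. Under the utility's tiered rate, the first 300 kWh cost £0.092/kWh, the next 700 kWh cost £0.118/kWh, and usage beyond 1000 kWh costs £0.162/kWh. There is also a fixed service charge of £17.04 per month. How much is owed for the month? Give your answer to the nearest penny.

Usage = 14.6 kWh/day × 31 days = 452.6 kWh
First 300 kWh × £0.092 = £27.60
Next 152.6 kWh × £0.118 = £18.01
Remaining tier: 0 kWh (not reached)
Energy charge = £45.61; + service £17.04 = £62.65

£62.65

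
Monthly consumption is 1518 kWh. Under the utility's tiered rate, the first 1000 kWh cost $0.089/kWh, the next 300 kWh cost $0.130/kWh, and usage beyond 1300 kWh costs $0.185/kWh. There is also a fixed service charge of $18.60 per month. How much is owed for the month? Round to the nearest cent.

First 1000 kWh × $0.089 = $89.00
Next 300 kWh × $0.130 = $39.00
Remaining 218 kWh × $0.185 = $40.33
Energy charge = $168.33; + service $18.60 = $186.93

$186.93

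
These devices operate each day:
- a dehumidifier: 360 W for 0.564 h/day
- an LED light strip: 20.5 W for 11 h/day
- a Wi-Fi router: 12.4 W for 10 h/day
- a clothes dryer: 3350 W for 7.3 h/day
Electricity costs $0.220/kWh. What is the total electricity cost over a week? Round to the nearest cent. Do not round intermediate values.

dehumidifier: 360 W × 0.564 h × 7 d = 1,421 Wh = 1.421 kWh
LED light strip: 20.5 W × 11 h × 7 d = 1,578 Wh = 1.579 kWh
Wi-Fi router: 12.4 W × 10 h × 7 d = 868 Wh = 0.868 kWh
clothes dryer: 3350 W × 7.3 h × 7 d = 171,185 Wh = 171.2 kWh
Total energy = 1.421 + 1.579 + 0.868 + 171.2 = 175.1 kWh
Cost = 175.1 kWh × $0.220 = $38.51

$38.51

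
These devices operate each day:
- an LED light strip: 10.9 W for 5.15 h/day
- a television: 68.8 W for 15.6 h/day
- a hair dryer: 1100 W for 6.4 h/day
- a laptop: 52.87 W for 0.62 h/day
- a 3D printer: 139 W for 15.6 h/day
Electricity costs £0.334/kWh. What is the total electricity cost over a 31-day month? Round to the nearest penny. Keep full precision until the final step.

LED light strip: 10.9 W × 5.15 h × 31 d = 1,740 Wh = 1.74 kWh
television: 68.8 W × 15.6 h × 31 d = 33,272 Wh = 33.27 kWh
hair dryer: 1100 W × 6.4 h × 31 d = 218,240 Wh = 218.2 kWh
laptop: 52.87 W × 0.62 h × 31 d = 1,016 Wh = 1.016 kWh
3D printer: 139 W × 15.6 h × 31 d = 67,220 Wh = 67.22 kWh
Total energy = 1.74 + 33.27 + 218.2 + 1.016 + 67.22 = 321.5 kWh
Cost = 321.5 kWh × £0.334 = £107.38

£107.38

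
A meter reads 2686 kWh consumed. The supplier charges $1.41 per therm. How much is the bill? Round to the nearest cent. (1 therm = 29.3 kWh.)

2686 kWh × (0.03413 therm/kWh) = 91.67 therm
Cost = 91.67 therm × $1.41/therm = $129.26

$129.26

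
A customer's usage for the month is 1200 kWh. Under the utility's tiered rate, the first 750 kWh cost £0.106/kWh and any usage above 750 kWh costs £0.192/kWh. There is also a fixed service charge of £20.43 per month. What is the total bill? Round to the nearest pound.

£186

First 750 kWh × £0.106 = £79.50
Remaining 450 kWh × £0.192 = £86.40
Energy charge = £165.90; + service £20.43 = £186.33 ≈ £186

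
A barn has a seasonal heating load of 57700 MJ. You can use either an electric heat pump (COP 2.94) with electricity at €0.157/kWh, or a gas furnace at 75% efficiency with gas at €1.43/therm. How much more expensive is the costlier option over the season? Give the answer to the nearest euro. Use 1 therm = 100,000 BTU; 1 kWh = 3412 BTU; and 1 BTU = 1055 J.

€187

Heat load = 57700 MJ = 57,700,000,000 J / 1055 = 54,691,943 BTU
Gas: input = 54,691,943 / 0.75 = 72,922,591 BTU = 729.2 therm → 729.2 × €1.43 = €1,042.79
Heat pump: 54,691,943 BTU / 3412 = 16,030 kWh heat; / 2.94 = 5,452 kWh in → × €0.157 = €855.99
Difference = |€1,042.79 − €855.99| = €186.81 ≈ €187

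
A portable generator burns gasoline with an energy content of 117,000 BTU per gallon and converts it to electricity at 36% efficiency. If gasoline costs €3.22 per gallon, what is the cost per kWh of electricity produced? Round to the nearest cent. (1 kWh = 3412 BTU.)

€0.26

Electrical output per gallon = 117,000 BTU × 0.36 / 3412 BTU/kWh = 12.34 kWh
Cost per kWh = €3.22 / 12.34 kWh = €0.261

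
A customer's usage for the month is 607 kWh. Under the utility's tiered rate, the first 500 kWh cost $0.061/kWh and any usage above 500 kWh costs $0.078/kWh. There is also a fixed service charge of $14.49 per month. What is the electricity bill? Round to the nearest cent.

First 500 kWh × $0.061 = $30.50
Remaining 107 kWh × $0.078 = $8.35
Energy charge = $38.85; + service $14.49 = $53.34

$53.34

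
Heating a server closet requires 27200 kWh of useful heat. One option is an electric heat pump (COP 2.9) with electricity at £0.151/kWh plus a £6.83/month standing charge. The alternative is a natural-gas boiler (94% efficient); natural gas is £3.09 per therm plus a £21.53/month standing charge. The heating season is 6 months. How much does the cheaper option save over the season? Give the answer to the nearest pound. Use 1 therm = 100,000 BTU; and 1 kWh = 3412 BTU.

£1723

Heat load = 27200 kWh × 3412 = 92,806,400 BTU
Gas: input = 92,806,400 / 0.94 = 98,730,213 BTU = 987.3 therm → 987.3 × £3.09 = £3,050.76; + 6 × £21.53 standing = £3,179.94
Heat pump: 92,806,400 BTU / 3412 = 27,200 kWh heat; / 2.9 = 9,379 kWh in → × £0.151 = £1,416.28; + 6 × £6.83 standing = £1,457.26
Difference = |£3,179.94 − £1,457.26| = £1,722.69 ≈ £1723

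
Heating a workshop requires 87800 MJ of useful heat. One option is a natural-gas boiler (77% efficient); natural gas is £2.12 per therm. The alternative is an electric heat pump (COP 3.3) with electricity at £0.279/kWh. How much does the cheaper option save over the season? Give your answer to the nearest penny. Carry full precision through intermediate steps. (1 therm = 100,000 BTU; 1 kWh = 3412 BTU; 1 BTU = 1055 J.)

£229.16

Heat load = 87800 MJ = 87,800,000,000 J / 1055 = 83,222,749 BTU
Gas: input = 83,222,749 / 0.77 = 108,081,492 BTU = 1,081 therm → 1,081 × £2.12 = £2,291.33
Heat pump: 83,222,749 BTU / 3412 = 24,390 kWh heat; / 3.3 = 7,391 kWh in → × £0.279 = £2,062.16
Difference = |£2,291.33 − £2,062.16| = £229.16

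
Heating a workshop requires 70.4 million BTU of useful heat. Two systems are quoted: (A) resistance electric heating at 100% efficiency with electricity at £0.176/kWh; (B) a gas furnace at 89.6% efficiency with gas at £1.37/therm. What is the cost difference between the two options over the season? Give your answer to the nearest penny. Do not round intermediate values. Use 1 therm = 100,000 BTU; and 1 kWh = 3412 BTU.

£2554.99

Heat load = 70.4 × 10⁶ BTU = 70,400,000 BTU
Gas: input = 70,400,000 / 0.896 = 78,571,429 BTU = 785.7 therm → 785.7 × £1.37 = £1,076.43
Electric: 70,400,000 BTU / 3412 = 20,630 kWh → × £0.176 = £3,631.42
Difference = |£1,076.43 − £3,631.42| = £2,554.99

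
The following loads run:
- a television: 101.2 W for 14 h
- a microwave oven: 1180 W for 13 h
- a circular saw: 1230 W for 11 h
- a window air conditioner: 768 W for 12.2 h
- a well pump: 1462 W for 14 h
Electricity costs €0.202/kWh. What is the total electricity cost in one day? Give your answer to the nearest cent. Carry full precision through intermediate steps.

television: 101.2 W × 14 h = 1,417 Wh = 1.417 kWh
microwave oven: 1180 W × 13 h = 15,340 Wh = 15.34 kWh
circular saw: 1230 W × 11 h = 13,530 Wh = 13.53 kWh
window air conditioner: 768 W × 12.2 h = 9,370 Wh = 9.37 kWh
well pump: 1462 W × 14 h = 20,468 Wh = 20.47 kWh
Total energy = 1.417 + 15.34 + 13.53 + 9.37 + 20.47 = 60.12 kWh
Cost = 60.12 kWh × €0.202 = €12.15

€12.15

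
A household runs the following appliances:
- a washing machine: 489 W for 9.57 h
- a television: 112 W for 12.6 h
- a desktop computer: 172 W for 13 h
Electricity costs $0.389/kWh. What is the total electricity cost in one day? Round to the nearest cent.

washing machine: 489 W × 9.57 h = 4,680 Wh = 4.68 kWh
television: 112 W × 12.6 h = 1,411 Wh = 1.411 kWh
desktop computer: 172 W × 13 h = 2,236 Wh = 2.236 kWh
Total energy = 4.68 + 1.411 + 2.236 = 8.327 kWh
Cost = 8.327 kWh × $0.389 = $3.24

$3.24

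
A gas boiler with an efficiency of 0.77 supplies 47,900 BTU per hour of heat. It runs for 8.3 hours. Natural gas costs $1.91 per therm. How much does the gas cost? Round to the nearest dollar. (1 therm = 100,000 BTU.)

Heat delivered = 47,900 BTU/h × 8.3 h = 397,570 BTU
Gas input = 397,570 / 0.77 = 516,325 BTU
= 516,325 / 100,000 = 5.163 therm
Cost = 5.163 × $1.91/therm = $9.86 ≈ $10

$10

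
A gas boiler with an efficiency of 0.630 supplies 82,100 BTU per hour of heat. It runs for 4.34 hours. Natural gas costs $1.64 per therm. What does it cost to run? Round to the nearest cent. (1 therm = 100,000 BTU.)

$9.28

Heat delivered = 82,100 BTU/h × 4.34 h = 356,314 BTU
Gas input = 356,314 / 0.630 = 565,578 BTU
= 565,578 / 100,000 = 5.656 therm
Cost = 5.656 × $1.64/therm = $9.28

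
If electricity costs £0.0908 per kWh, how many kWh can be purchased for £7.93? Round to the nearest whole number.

87 kWh

£7.93 / £0.0908 per kWh = 87.33 kWh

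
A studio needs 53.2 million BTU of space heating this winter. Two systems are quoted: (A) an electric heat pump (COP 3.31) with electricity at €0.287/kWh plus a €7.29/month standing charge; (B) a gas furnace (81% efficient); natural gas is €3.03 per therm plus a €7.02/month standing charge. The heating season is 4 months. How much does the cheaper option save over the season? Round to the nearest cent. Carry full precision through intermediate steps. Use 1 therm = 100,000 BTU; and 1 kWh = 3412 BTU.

Heat load = 53.2 × 10⁶ BTU = 53,200,000 BTU
Gas: input = 53,200,000 / 0.81 = 65,679,012 BTU = 656.8 therm → 656.8 × €3.03 = €1,990.07; + 4 × €7.02 standing = €2,018.15
Heat pump: 53,200,000 BTU / 3412 = 15,590 kWh heat; / 3.31 = 4,711 kWh in → × €0.287 = €1,351.94; + 4 × €7.29 standing = €1,381.10
Difference = |€2,018.15 − €1,381.10| = €637.06

€637.06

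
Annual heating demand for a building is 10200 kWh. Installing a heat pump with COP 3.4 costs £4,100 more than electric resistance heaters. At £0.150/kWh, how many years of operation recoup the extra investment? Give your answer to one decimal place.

3.8 years

Resistance: 10200 kWh × £0.150 = £1,530.00/yr
Heat pump: 10200 / 3.4 = 3000 kWh in → × £0.150 = £450.00/yr
Annual savings = £1,080.00
Payback = £4,100 / £1,080.00 = 3.8 years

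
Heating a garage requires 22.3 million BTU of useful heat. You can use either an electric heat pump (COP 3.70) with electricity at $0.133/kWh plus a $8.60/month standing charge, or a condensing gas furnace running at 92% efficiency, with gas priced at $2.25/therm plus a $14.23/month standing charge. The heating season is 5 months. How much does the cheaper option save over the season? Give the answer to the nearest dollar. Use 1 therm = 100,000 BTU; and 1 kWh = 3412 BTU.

$339

Heat load = 22.3 × 10⁶ BTU = 22,300,000 BTU
Gas: input = 22,300,000 / 0.92 = 24,239,130 BTU = 242.4 therm → 242.4 × $2.25 = $545.38; + 5 × $14.23 standing = $616.53
Heat pump: 22,300,000 BTU / 3412 = 6,536 kWh heat; / 3.70 = 1,766 kWh in → × $0.133 = $234.93; + 5 × $8.60 standing = $277.93
Difference = |$616.53 − $277.93| = $338.60 ≈ $339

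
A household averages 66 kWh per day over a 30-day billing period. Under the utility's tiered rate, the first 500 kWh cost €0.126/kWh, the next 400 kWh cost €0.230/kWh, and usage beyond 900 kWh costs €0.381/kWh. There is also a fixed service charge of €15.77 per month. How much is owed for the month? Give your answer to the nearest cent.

€582.25

Usage = 66 kWh/day × 30 days = 1980 kWh
First 500 kWh × €0.126 = €63.00
Next 400 kWh × €0.230 = €92.00
Remaining 1080 kWh × €0.381 = €411.48
Energy charge = €566.48; + service €15.77 = €582.25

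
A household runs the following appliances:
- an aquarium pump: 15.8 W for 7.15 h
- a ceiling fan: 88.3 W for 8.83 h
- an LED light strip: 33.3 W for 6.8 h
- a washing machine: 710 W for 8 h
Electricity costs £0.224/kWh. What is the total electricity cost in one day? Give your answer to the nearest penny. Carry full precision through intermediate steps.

£1.52

aquarium pump: 15.8 W × 7.15 h = 113 Wh = 0.113 kWh
ceiling fan: 88.3 W × 8.83 h = 780 Wh = 0.7797 kWh
LED light strip: 33.3 W × 6.8 h = 226 Wh = 0.2264 kWh
washing machine: 710 W × 8 h = 5,680 Wh = 5.68 kWh
Total energy = 0.113 + 0.7797 + 0.2264 + 5.68 = 6.799 kWh
Cost = 6.799 kWh × £0.224 = £1.52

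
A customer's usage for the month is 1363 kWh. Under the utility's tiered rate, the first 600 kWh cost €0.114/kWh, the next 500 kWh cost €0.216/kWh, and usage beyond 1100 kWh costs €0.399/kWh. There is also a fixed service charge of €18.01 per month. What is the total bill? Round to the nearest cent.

€299.35

First 600 kWh × €0.114 = €68.40
Next 500 kWh × €0.216 = €108.00
Remaining 263 kWh × €0.399 = €104.94
Energy charge = €281.34; + service €18.01 = €299.35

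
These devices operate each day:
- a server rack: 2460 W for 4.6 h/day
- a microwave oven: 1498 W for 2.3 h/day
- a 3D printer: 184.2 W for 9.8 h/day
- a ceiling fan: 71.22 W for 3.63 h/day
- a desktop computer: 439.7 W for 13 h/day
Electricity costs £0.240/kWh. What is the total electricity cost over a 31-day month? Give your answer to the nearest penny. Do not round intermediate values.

server rack: 2460 W × 4.6 h × 31 d = 350,796 Wh = 350.8 kWh
microwave oven: 1498 W × 2.3 h × 31 d = 106,807 Wh = 106.8 kWh
3D printer: 184.2 W × 9.8 h × 31 d = 55,960 Wh = 55.96 kWh
ceiling fan: 71.22 W × 3.63 h × 31 d = 8,014 Wh = 8.014 kWh
desktop computer: 439.7 W × 13 h × 31 d = 177,199 Wh = 177.2 kWh
Total energy = 350.8 + 106.8 + 55.96 + 8.014 + 177.2 = 698.8 kWh
Cost = 698.8 kWh × £0.240 = £167.71

£167.71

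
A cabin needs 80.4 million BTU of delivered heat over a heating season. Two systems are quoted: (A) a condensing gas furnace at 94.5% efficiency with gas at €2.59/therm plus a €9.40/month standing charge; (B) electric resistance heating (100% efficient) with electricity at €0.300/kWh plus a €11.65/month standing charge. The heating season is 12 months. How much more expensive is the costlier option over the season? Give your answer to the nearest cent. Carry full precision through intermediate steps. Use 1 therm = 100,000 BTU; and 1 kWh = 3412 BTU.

€4892.61

Heat load = 80.4 × 10⁶ BTU = 80,400,000 BTU
Gas: input = 80,400,000 / 0.945 = 85,079,365 BTU = 850.8 therm → 850.8 × €2.59 = €2,203.56; + 12 × €9.40 standing = €2,316.36
Electric: 80,400,000 BTU / 3412 = 23,560 kWh → × €0.300 = €7,069.17; + 12 × €11.65 standing = €7,208.97
Difference = |€2,316.36 − €7,208.97| = €4,892.61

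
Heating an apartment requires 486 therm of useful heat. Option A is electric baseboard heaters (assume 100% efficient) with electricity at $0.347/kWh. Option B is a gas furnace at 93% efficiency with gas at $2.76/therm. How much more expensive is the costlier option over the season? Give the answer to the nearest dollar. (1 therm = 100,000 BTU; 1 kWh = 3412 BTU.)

$3500

Heat load = 486 therm × 100,000 = 48,600,000 BTU
Gas: input = 48,600,000 / 0.93 = 52,258,065 BTU = 522.6 therm → 522.6 × $2.76 = $1,442.32
Electric: 48,600,000 BTU / 3412 = 14,240 kWh → × $0.347 = $4,942.61
Difference = |$1,442.32 − $4,942.61| = $3,500.29 ≈ $3500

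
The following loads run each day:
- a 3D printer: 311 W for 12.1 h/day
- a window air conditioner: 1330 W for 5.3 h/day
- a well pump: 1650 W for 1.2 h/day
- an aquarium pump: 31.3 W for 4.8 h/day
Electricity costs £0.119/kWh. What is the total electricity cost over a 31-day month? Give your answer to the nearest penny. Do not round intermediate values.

£47.74

3D printer: 311 W × 12.1 h × 31 d = 116,656 Wh = 116.7 kWh
window air conditioner: 1330 W × 5.3 h × 31 d = 218,519 Wh = 218.5 kWh
well pump: 1650 W × 1.2 h × 31 d = 61,380 Wh = 61.38 kWh
aquarium pump: 31.3 W × 4.8 h × 31 d = 4,657 Wh = 4.657 kWh
Total energy = 116.7 + 218.5 + 61.38 + 4.657 = 401.2 kWh
Cost = 401.2 kWh × £0.119 = £47.74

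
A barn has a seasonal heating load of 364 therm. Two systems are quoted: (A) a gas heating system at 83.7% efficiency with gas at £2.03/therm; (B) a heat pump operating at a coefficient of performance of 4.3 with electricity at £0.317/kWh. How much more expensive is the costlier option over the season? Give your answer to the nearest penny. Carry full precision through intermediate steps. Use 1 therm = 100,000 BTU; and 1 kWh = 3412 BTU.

£96.35

Heat load = 364 therm × 100,000 = 36,400,000 BTU
Gas: input = 36,400,000 / 0.837 = 43,488,650 BTU = 434.9 therm → 434.9 × £2.03 = £882.82
Heat pump: 36,400,000 BTU / 3412 = 10,670 kWh heat; / 4.3 = 2,481 kWh in → × £0.317 = £786.47
Difference = |£882.82 − £786.47| = £96.35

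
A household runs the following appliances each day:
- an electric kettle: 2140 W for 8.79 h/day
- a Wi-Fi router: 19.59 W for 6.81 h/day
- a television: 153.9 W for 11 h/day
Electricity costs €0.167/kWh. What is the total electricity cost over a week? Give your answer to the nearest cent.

€24.12

electric kettle: 2140 W × 8.79 h × 7 d = 131,674 Wh = 131.7 kWh
Wi-Fi router: 19.59 W × 6.81 h × 7 d = 934 Wh = 0.9339 kWh
television: 153.9 W × 11 h × 7 d = 11,850 Wh = 11.85 kWh
Total energy = 131.7 + 0.9339 + 11.85 = 144.5 kWh
Cost = 144.5 kWh × €0.167 = €24.12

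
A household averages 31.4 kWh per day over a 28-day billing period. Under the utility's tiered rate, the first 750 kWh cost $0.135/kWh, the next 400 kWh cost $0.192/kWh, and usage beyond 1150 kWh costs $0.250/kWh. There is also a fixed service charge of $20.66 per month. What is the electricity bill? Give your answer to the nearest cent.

Usage = 31.4 kWh/day × 28 days = 879.2 kWh
First 750 kWh × $0.135 = $101.25
Next 129.2 kWh × $0.192 = $24.81
Remaining tier: 0 kWh (not reached)
Energy charge = $126.06; + service $20.66 = $146.72

$146.72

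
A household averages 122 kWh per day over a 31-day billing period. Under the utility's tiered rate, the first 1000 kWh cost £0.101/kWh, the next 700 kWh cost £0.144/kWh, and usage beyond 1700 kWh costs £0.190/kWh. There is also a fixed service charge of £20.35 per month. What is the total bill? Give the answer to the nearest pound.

£618

Usage = 122 kWh/day × 31 days = 3782 kWh
First 1000 kWh × £0.101 = £101.00
Next 700 kWh × £0.144 = £100.80
Remaining 2082 kWh × £0.190 = £395.58
Energy charge = £597.38; + service £20.35 = £617.73 ≈ £618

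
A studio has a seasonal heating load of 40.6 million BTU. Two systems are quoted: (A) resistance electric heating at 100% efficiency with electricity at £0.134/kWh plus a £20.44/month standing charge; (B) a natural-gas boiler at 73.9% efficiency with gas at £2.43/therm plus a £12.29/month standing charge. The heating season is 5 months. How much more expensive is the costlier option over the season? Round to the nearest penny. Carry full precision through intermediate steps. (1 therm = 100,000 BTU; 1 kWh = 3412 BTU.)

Heat load = 40.6 × 10⁶ BTU = 40,600,000 BTU
Gas: input = 40,600,000 / 0.739 = 54,939,107 BTU = 549.4 therm → 549.4 × £2.43 = £1,335.02; + 5 × £12.29 standing = £1,396.47
Electric: 40,600,000 BTU / 3412 = 11,900 kWh → × £0.134 = £1,594.49; + 5 × £20.44 standing = £1,696.69
Difference = |£1,396.47 − £1,696.69| = £300.22

£300.22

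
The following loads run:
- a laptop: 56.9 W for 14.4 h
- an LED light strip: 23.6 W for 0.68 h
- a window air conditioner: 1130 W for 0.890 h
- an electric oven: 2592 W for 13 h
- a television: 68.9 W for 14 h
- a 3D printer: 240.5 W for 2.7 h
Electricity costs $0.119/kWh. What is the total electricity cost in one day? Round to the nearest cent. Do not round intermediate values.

laptop: 56.9 W × 14.4 h = 819 Wh = 0.8194 kWh
LED light strip: 23.6 W × 0.68 h = 16 Wh = 0.01605 kWh
window air conditioner: 1130 W × 0.890 h = 1,006 Wh = 1.006 kWh
electric oven: 2592 W × 13 h = 33,696 Wh = 33.7 kWh
television: 68.9 W × 14 h = 965 Wh = 0.9646 kWh
3D printer: 240.5 W × 2.7 h = 649 Wh = 0.6493 kWh
Total energy = 0.8194 + 0.01605 + 1.006 + 33.7 + 0.9646 + 0.6493 = 37.15 kWh
Cost = 37.15 kWh × $0.119 = $4.42

$4.42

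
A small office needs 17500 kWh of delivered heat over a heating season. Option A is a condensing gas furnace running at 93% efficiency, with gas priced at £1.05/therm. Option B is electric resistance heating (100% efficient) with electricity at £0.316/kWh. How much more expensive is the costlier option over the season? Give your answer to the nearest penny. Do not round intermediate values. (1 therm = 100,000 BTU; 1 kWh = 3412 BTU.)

Heat load = 17500 kWh × 3412 = 59,710,000 BTU
Gas: input = 59,710,000 / 0.93 = 64,204,301 BTU = 642 therm → 642 × £1.05 = £674.15
Electric: 59,710,000 BTU / 3412 = 17,500 kWh → × £0.316 = £5,530.00
Difference = |£674.15 − £5,530.00| = £4,855.85

£4855.85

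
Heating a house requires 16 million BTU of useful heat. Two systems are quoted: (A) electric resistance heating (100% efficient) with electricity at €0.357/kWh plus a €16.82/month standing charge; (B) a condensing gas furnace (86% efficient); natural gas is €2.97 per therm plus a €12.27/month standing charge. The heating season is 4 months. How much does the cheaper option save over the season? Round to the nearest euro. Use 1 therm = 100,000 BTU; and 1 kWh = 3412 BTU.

Heat load = 16 × 10⁶ BTU = 16,000,000 BTU
Gas: input = 16,000,000 / 0.86 = 18,604,651 BTU = 186 therm → 186 × €2.97 = €552.56; + 4 × €12.27 standing = €601.64
Electric: 16,000,000 BTU / 3412 = 4,689 kWh → × €0.357 = €1,674.09; + 4 × €16.82 standing = €1,741.37
Difference = |€601.64 − €1,741.37| = €1,139.73 ≈ €1140

€1140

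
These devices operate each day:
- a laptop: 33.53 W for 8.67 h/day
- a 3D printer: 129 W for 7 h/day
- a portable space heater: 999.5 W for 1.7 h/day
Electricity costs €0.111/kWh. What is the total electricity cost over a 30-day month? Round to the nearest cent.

laptop: 33.53 W × 8.67 h × 30 d = 8,721 Wh = 8.721 kWh
3D printer: 129 W × 7 h × 30 d = 27,090 Wh = 27.09 kWh
portable space heater: 999.5 W × 1.7 h × 30 d = 50,974 Wh = 50.97 kWh
Total energy = 8.721 + 27.09 + 50.97 = 86.79 kWh
Cost = 86.79 kWh × €0.111 = €9.63

€9.63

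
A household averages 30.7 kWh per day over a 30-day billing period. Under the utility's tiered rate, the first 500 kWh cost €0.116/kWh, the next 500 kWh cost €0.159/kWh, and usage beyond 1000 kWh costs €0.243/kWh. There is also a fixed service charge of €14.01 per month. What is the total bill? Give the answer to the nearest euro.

€139

Usage = 30.7 kWh/day × 30 days = 921 kWh
First 500 kWh × €0.116 = €58.00
Next 421 kWh × €0.159 = €66.94
Remaining tier: 0 kWh (not reached)
Energy charge = €124.94; + service €14.01 = €138.95 ≈ €139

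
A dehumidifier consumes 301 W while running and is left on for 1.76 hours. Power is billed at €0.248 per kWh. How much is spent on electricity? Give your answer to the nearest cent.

Energy = 301 W × 1.76 h = 530 Wh = 0.5298 kWh
Cost = 0.5298 kWh × €0.248/kWh = €0.13

€0.13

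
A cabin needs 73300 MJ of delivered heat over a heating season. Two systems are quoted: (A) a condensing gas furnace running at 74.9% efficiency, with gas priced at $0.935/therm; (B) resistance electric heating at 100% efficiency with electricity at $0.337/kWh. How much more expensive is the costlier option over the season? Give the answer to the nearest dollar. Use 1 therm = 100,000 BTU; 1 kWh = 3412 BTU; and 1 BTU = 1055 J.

$5995

Heat load = 73300 MJ = 73,300,000,000 J / 1055 = 69,478,673 BTU
Gas: input = 69,478,673 / 0.749 = 92,761,913 BTU = 927.6 therm → 927.6 × $0.935 = $867.32
Electric: 69,478,673 BTU / 3412 = 20,360 kWh → × $0.337 = $6,862.34
Difference = |$867.32 − $6,862.34| = $5,995.02 ≈ $5995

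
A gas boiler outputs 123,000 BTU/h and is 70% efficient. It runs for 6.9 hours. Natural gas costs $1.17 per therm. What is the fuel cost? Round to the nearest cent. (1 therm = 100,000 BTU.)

$14.19

Heat delivered = 123,000 BTU/h × 6.9 h = 848,700 BTU
Gas input = 848,700 / 0.70 = 1,212,429 BTU
= 1,212,429 / 100,000 = 12.12 therm
Cost = 12.12 × $1.17/therm = $14.19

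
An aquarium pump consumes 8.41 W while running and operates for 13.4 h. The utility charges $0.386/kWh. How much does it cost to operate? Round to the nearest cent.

Energy = 8.41 W × 13.4 h = 113 Wh = 0.1127 kWh
Cost = 0.1127 kWh × $0.386/kWh = $0.04

$0.04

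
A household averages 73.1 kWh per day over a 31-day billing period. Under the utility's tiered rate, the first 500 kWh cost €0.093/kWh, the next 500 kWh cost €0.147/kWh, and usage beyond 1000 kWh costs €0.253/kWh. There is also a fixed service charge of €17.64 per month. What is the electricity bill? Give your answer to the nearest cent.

€457.96

Usage = 73.1 kWh/day × 31 days = 2266.1 kWh
First 500 kWh × €0.093 = €46.50
Next 500 kWh × €0.147 = €73.50
Remaining 1266.1 kWh × €0.253 = €320.32
Energy charge = €440.32; + service €17.64 = €457.96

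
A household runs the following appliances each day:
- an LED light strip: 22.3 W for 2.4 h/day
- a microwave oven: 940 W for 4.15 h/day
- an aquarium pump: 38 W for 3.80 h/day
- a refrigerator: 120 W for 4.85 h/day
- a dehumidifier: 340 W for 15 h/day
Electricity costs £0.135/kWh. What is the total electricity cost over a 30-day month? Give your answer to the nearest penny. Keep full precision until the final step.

£39.61

LED light strip: 22.3 W × 2.4 h × 30 d = 1,606 Wh = 1.606 kWh
microwave oven: 940 W × 4.15 h × 30 d = 117,030 Wh = 117 kWh
aquarium pump: 38 W × 3.80 h × 30 d = 4,332 Wh = 4.332 kWh
refrigerator: 120 W × 4.85 h × 30 d = 17,460 Wh = 17.46 kWh
dehumidifier: 340 W × 15 h × 30 d = 153,000 Wh = 153 kWh
Total energy = 1.606 + 117 + 4.332 + 17.46 + 153 = 293.4 kWh
Cost = 293.4 kWh × £0.135 = £39.61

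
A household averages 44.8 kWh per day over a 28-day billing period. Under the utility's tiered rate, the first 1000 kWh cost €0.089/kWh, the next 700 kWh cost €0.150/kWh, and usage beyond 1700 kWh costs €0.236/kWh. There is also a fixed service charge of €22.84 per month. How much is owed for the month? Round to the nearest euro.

€150

Usage = 44.8 kWh/day × 28 days = 1254.4 kWh
First 1000 kWh × €0.089 = €89.00
Next 254.4 kWh × €0.150 = €38.16
Remaining tier: 0 kWh (not reached)
Energy charge = €127.16; + service €22.84 = €150.00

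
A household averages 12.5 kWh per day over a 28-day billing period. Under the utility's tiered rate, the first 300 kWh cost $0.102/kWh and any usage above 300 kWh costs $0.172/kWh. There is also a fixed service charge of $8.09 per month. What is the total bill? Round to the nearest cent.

$47.29

Usage = 12.5 kWh/day × 28 days = 350 kWh
First 300 kWh × $0.102 = $30.60
Remaining 50 kWh × $0.172 = $8.60
Energy charge = $39.20; + service $8.09 = $47.29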